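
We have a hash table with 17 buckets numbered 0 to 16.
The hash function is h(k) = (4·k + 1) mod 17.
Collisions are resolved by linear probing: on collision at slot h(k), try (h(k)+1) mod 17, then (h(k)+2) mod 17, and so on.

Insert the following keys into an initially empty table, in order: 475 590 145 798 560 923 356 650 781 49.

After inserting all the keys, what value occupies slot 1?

475 hashes to 14; slot 14 is free => place at 14.
590 hashes to 15; slot 15 is free => place at 15.
145 hashes to 3; slot 3 is free => place at 3.
798 hashes to 14; 14,15 taken => place at 16.
560 hashes to 14; 14,15,16 taken => place at 0.
923 hashes to 4; slot 4 is free => place at 4.
356 hashes to 14; 14,15,16,0 taken => place at 1.
650 hashes to 0; 0,1 taken => place at 2.
781 hashes to 14; 14,15,16,0,1,2,3,4 taken => place at 5.
49 hashes to 10; slot 10 is free => place at 10.
Table: [560, 356, 650, 145, 923, 781, ., ., ., ., 49, ., ., ., 475, 590, 798]

356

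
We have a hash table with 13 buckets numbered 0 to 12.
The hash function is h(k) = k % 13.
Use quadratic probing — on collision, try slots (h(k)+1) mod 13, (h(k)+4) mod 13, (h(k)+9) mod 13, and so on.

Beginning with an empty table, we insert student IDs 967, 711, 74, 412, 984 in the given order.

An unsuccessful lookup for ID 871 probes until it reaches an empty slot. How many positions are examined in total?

967: h=5 => slot 5
711: h=9 => slot 9
74: h=9, probe 9,10 => slot 10
412: h=9, probe 9,10,0 => slot 0
984: h=9, probe 9,10,0,5,12 => slot 12
Table: [412, ., ., ., ., 967, ., ., ., 711, 74, ., 984]
Lookup 871: h=0, probe 0,1 → slot 1 empty, not found.

2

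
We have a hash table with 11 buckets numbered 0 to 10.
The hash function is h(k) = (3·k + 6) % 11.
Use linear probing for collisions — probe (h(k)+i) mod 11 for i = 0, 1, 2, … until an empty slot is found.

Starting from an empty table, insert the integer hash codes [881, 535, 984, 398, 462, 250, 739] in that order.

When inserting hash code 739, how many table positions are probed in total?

2

Insert 881: h=9, slot 9 empty -> index 9.
Insert 535: h=5, slot 5 empty -> index 5.
Insert 984: h=10, slot 10 empty -> index 10.
Insert 398: h=1, slot 1 empty -> index 1.
Insert 462: h=6, slot 6 empty -> index 6.
Insert 250: h=8, slot 8 empty -> index 8.
Insert 739: h=1, slot 1 occupied -> index 2.
Table: [-, 398, 739, -, -, 535, 462, -, 250, 881, 984]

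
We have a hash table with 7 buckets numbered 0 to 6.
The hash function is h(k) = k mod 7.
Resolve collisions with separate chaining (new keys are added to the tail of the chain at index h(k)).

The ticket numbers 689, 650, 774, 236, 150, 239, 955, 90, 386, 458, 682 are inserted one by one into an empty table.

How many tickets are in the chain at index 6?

2

Insert 689: h=3, bucket 3 empty → new chain.
Insert 650: h=6, bucket 6 empty → new chain.
Insert 774: h=4, bucket 4 empty → new chain.
Insert 236: h=5, bucket 5 empty → new chain.
Insert 150: h=3, bucket 3 nonempty → append to chain.
Insert 239: h=1, bucket 1 empty → new chain.
Insert 955: h=3, bucket 3 nonempty → append to chain.
Insert 90: h=6, bucket 6 nonempty → append to chain.
Insert 386: h=1, bucket 1 nonempty → append to chain.
Insert 458: h=3, bucket 3 nonempty → append to chain.
Insert 682: h=3, bucket 3 nonempty → append to chain.
Final buckets:
0: _
1: 239 -> 386
2: _
3: 689 -> 150 -> 955 -> 458 -> 682
4: 774
5: 236
6: 650 -> 90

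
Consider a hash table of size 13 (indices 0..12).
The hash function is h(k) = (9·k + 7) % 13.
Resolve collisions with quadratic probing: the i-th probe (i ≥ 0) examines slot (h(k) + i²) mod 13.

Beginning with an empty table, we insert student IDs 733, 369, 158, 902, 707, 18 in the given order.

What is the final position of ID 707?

9

733 hashes to 0; slot 0 is free -> place at 0.
369 hashes to 0; 0 taken -> place at 1.
158 hashes to 12; slot 12 is free -> place at 12.
902 hashes to 0; 0,1 taken -> place at 4.
707 hashes to 0; 0,1,4 taken -> place at 9.
18 hashes to 0; 0,1,4,9 taken -> place at 3.
Table: [733, 369, —, 18, 902, —, —, —, —, 707, —, —, 158]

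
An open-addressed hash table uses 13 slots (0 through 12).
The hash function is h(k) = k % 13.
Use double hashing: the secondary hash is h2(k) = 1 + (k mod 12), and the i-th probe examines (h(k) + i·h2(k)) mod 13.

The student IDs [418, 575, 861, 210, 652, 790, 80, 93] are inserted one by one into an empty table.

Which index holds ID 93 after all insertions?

12

418 hashes to 2; slot 2 is free → place at 2.
575 hashes to 3; slot 3 is free → place at 3.
861 hashes to 3, h2=10; 3 taken → place at 0.
210 hashes to 2, h2=7; 2 taken → place at 9.
652 hashes to 2, h2=5; 2 taken → place at 7.
790 hashes to 10; slot 10 is free → place at 10.
80 hashes to 2, h2=9; 2 taken → place at 11.
93 hashes to 2, h2=10; 2 taken → place at 12.
Table: [861, ., 418, 575, ., ., ., 652, ., 210, 790, 80, 93]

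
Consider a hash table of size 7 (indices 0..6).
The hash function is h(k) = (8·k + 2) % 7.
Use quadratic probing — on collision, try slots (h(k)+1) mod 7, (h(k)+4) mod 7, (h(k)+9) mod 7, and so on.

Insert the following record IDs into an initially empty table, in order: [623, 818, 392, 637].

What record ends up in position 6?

637

Insert 623: h=2, slot 2 empty -> index 2.
Insert 818: h=1, slot 1 empty -> index 1.
Insert 392: h=2, slot 2 occupied -> index 3.
Insert 637: h=2, slots 2,3 occupied -> index 6.
Table: [-, 818, 623, 392, -, -, 637]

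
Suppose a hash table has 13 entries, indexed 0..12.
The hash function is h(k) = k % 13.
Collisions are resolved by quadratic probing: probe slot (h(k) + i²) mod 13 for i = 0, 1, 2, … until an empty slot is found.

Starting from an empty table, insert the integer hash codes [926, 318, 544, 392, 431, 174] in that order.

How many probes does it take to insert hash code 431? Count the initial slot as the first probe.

5

926 hashes to 3; slot 3 is free → place at 3.
318 hashes to 6; slot 6 is free → place at 6.
544 hashes to 11; slot 11 is free → place at 11.
392 hashes to 2; slot 2 is free → place at 2.
431 hashes to 2; 2,3,6,11 taken → place at 5.
174 hashes to 5; 5,6 taken → place at 9.
Table: [-, -, 392, 926, -, 431, 318, -, -, 174, -, 544, -]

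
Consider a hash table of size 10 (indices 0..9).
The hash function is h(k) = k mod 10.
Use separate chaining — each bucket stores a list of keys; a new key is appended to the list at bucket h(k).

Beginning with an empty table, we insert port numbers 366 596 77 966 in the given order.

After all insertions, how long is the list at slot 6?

3

366 → bucket 6
596 → bucket 6 (collision)
77 → bucket 7
966 → bucket 6 (collision)
Final buckets:
0: -
1: -
2: -
3: -
4: -
5: -
6: 366 -> 596 -> 966
7: 77
8: -
9: -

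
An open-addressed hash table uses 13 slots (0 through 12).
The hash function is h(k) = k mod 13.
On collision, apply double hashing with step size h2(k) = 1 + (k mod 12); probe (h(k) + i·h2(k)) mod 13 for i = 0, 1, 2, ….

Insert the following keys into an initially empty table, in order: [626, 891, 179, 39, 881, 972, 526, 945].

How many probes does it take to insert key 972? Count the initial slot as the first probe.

2

Insert 626: h=2, slot 2 empty => index 2.
Insert 891: h=7, slot 7 empty => index 7.
Insert 179: h=10, slot 10 empty => index 10.
Insert 39: h=0, slot 0 empty => index 0.
Insert 881: h=10, h2=6, slot 10 occupied => index 3.
Insert 972: h=10, h2=1, slot 10 occupied => index 11.
Insert 526: h=6, slot 6 empty => index 6.
Insert 945: h=9, slot 9 empty => index 9.
Table: [39, -, 626, 881, -, -, 526, 891, -, 945, 179, 972, -]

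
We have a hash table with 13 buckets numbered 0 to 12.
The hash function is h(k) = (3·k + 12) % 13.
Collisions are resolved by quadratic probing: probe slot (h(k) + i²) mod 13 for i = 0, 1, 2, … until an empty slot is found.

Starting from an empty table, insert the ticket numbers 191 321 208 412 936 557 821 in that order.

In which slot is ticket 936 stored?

3

Insert 191: h=0, slot 0 empty -> index 0.
Insert 321: h=0, slot 0 occupied -> index 1.
Insert 208: h=12, slot 12 empty -> index 12.
Insert 412: h=0, slots 0,1 occupied -> index 4.
Insert 936: h=12, slots 12,0 occupied -> index 3.
Insert 557: h=6, slot 6 empty -> index 6.
Insert 821: h=5, slot 5 empty -> index 5.
Table: [191, 321, _, 936, 412, 821, 557, _, _, _, _, _, 208]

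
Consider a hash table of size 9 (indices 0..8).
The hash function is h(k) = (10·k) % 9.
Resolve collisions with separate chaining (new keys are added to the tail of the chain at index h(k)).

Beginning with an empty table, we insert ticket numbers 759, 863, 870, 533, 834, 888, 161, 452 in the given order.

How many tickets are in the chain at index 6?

3

759 → bucket 3
863 → bucket 8
870 → bucket 6
533 → bucket 2
834 → bucket 6 (collision)
888 → bucket 6 (collision)
161 → bucket 8 (collision)
452 → bucket 2 (collision)
Final buckets:
0: —
1: —
2: 533 -> 452
3: 759
4: —
5: —
6: 870 -> 834 -> 888
7: —
8: 863 -> 161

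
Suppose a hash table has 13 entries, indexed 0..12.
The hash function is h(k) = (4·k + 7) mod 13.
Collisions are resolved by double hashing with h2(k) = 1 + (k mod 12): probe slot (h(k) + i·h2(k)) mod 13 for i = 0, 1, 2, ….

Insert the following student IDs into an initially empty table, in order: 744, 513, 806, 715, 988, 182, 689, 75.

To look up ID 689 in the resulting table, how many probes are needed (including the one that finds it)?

744: h=6 -> slot 6
513: h=5 -> slot 5
806: h=7 -> slot 7
715: h=7, h2=8, probe 7,2 -> slot 2
988: h=7, h2=5, probe 7,12 -> slot 12
182: h=7, h2=3, probe 7,10 -> slot 10
689: h=7, h2=6, probe 7,0 -> slot 0
75: h=8 -> slot 8
Table: [689, ∅, 715, ∅, ∅, 513, 744, 806, 75, ∅, 182, ∅, 988]
Lookup 689: h=7, h2=6, probe 7,0 → found at 0.

2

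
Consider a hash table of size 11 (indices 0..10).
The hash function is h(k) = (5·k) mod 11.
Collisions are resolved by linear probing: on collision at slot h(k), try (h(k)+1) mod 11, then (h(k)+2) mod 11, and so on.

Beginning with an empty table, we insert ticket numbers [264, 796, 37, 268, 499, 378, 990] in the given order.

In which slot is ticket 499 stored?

264: h=0 -> slot 0
796: h=9 -> slot 9
37: h=9, probe 9,10 -> slot 10
268: h=9, probe 9,10,0,1 -> slot 1
499: h=9, probe 9,10,0,1,2 -> slot 2
378: h=9, probe 9,10,0,1,2,3 -> slot 3
990: h=0, probe 0,1,2,3,4 -> slot 4
Table: [264, 268, 499, 378, 990, ∅, ∅, ∅, ∅, 796, 37]

2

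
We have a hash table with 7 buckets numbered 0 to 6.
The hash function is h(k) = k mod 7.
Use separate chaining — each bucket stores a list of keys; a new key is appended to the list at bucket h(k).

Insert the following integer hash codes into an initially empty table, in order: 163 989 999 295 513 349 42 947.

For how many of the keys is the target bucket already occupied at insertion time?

3

Insert 163: h=2, bucket 2 empty -> new chain.
Insert 989: h=2, bucket 2 nonempty -> append to chain.
Insert 999: h=5, bucket 5 empty -> new chain.
Insert 295: h=1, bucket 1 empty -> new chain.
Insert 513: h=2, bucket 2 nonempty -> append to chain.
Insert 349: h=6, bucket 6 empty -> new chain.
Insert 42: h=0, bucket 0 empty -> new chain.
Insert 947: h=2, bucket 2 nonempty -> append to chain.
Final buckets:
0: 42
1: 295
2: 163 -> 989 -> 513 -> 947
3: ∅
4: ∅
5: 999
6: 349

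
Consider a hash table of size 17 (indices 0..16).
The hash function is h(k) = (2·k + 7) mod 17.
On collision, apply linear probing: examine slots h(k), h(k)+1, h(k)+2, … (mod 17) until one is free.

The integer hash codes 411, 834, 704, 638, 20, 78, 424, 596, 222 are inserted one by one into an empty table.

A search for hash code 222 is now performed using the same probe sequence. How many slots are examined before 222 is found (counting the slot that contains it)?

411: h=13 -> slot 13
834: h=9 -> slot 9
704: h=4 -> slot 4
638: h=8 -> slot 8
20: h=13, probe 13,14 -> slot 14
78: h=10 -> slot 10
424: h=5 -> slot 5
596: h=9, probe 9,10,11 -> slot 11
222: h=9, probe 9,10,11,12 -> slot 12
Table: [., ., ., ., 704, 424, ., ., 638, 834, 78, 596, 222, 411, 20, ., .]
Lookup 222: h=9, probe 9,10,11,12 → found at 12.

4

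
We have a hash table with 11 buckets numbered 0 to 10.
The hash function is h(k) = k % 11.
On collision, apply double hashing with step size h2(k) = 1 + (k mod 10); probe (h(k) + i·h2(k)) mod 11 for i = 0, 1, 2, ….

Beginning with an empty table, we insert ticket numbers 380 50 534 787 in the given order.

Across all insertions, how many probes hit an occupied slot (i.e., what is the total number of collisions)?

380: h=6 → slot 6
50: h=6, h2=1, probe 6,7 → slot 7
534: h=6, h2=5, probe 6,0 → slot 0
787: h=6, h2=8, probe 6,3 → slot 3
Table: [534, ., ., 787, ., ., 380, 50, ., ., .]

3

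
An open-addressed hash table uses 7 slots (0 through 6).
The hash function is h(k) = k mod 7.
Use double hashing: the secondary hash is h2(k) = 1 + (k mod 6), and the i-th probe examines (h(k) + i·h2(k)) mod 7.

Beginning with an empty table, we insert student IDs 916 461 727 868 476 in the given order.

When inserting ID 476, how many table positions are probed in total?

916 hashes to 6; slot 6 is free -> place at 6.
461 hashes to 6, h2=6; 6 taken -> place at 5.
727 hashes to 6, h2=2; 6 taken -> place at 1.
868 hashes to 0; slot 0 is free -> place at 0.
476 hashes to 0, h2=3; 0 taken -> place at 3.
Table: [868, 727, ., 476, ., 461, 916]

2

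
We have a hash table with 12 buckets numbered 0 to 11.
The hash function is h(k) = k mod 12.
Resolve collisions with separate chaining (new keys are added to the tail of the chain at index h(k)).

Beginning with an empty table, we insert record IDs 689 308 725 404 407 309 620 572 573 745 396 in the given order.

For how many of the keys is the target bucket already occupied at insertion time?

Insert 689: h=5, bucket 5 empty -> new chain.
Insert 308: h=8, bucket 8 empty -> new chain.
Insert 725: h=5, bucket 5 nonempty -> append to chain.
Insert 404: h=8, bucket 8 nonempty -> append to chain.
Insert 407: h=11, bucket 11 empty -> new chain.
Insert 309: h=9, bucket 9 empty -> new chain.
Insert 620: h=8, bucket 8 nonempty -> append to chain.
Insert 572: h=8, bucket 8 nonempty -> append to chain.
Insert 573: h=9, bucket 9 nonempty -> append to chain.
Insert 745: h=1, bucket 1 empty -> new chain.
Insert 396: h=0, bucket 0 empty -> new chain.
Final buckets:
0: 396
1: 745
2: —
3: —
4: —
5: 689 -> 725
6: —
7: —
8: 308 -> 404 -> 620 -> 572
9: 309 -> 573
10: —
11: 407

5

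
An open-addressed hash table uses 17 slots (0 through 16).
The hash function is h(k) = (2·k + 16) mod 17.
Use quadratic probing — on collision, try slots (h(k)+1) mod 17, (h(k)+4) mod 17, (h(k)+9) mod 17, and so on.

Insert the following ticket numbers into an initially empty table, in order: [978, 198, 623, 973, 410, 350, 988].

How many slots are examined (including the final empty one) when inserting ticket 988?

978 hashes to 0; slot 0 is free => place at 0.
198 hashes to 4; slot 4 is free => place at 4.
623 hashes to 4; 4 taken => place at 5.
973 hashes to 7; slot 7 is free => place at 7.
410 hashes to 3; slot 3 is free => place at 3.
350 hashes to 2; slot 2 is free => place at 2.
988 hashes to 3; 3,4,7 taken => place at 12.
Table: [978, ., 350, 410, 198, 623, ., 973, ., ., ., ., 988, ., ., ., .]

4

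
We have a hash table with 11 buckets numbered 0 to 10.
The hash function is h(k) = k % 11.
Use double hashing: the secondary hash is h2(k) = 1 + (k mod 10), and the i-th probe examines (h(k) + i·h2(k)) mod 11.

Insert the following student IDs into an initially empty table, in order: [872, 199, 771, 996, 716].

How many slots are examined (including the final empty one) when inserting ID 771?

3

872 hashes to 3; slot 3 is free => place at 3.
199 hashes to 1; slot 1 is free => place at 1.
771 hashes to 1, h2=2; 1,3 taken => place at 5.
996 hashes to 6; slot 6 is free => place at 6.
716 hashes to 1, h2=7; 1 taken => place at 8.
Table: [-, 199, -, 872, -, 771, 996, -, 716, -, -]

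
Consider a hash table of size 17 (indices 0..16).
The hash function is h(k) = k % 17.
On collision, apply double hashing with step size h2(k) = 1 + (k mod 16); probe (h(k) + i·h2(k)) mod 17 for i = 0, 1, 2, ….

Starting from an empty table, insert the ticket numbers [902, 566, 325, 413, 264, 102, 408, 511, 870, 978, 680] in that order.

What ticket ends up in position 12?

978

902 hashes to 1; slot 1 is free => place at 1.
566 hashes to 5; slot 5 is free => place at 5.
325 hashes to 2; slot 2 is free => place at 2.
413 hashes to 5, h2=14; 5,2 taken => place at 16.
264 hashes to 9; slot 9 is free => place at 9.
102 hashes to 0; slot 0 is free => place at 0.
408 hashes to 0, h2=9; 0,9,1 taken => place at 10.
511 hashes to 1, h2=16; 1,0,16 taken => place at 15.
870 hashes to 3; slot 3 is free => place at 3.
978 hashes to 9, h2=3; 9 taken => place at 12.
680 hashes to 0, h2=9; 0,9,1,10,2 taken => place at 11.
Table: [102, 902, 325, 870, _, 566, _, _, _, 264, 408, 680, 978, _, _, 511, 413]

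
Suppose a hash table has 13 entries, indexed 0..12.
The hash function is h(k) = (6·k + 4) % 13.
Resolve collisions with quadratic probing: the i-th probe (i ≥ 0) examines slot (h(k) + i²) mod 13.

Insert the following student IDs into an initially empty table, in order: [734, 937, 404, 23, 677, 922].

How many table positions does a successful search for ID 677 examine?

734 hashes to 1; slot 1 is free => place at 1.
937 hashes to 10; slot 10 is free => place at 10.
404 hashes to 10; 10 taken => place at 11.
23 hashes to 12; slot 12 is free => place at 12.
677 hashes to 10; 10,11,1 taken => place at 6.
922 hashes to 11; 11,12 taken => place at 2.
Table: [., 734, 922, ., ., ., 677, ., ., ., 937, 404, 23]
Lookup 677: h=10, probe 10,11,1,6 → found at 6.

4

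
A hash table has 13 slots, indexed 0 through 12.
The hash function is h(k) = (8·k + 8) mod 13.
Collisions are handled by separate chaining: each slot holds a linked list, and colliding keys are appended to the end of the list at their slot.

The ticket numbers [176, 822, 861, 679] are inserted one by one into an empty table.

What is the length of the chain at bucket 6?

3

Insert 176: h=12, bucket 12 empty -> new chain.
Insert 822: h=6, bucket 6 empty -> new chain.
Insert 861: h=6, bucket 6 nonempty -> append to chain.
Insert 679: h=6, bucket 6 nonempty -> append to chain.
Final buckets:
0: .
1: .
2: .
3: .
4: .
5: .
6: 822 -> 861 -> 679
7: .
8: .
9: .
10: .
11: .
12: 176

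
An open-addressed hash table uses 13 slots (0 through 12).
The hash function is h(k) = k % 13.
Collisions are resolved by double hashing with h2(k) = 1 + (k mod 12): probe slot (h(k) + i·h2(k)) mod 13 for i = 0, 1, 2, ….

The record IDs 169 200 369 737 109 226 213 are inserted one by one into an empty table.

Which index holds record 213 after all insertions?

169 hashes to 0; slot 0 is free → place at 0.
200 hashes to 5; slot 5 is free → place at 5.
369 hashes to 5, h2=10; 5 taken → place at 2.
737 hashes to 9; slot 9 is free → place at 9.
109 hashes to 5, h2=2; 5 taken → place at 7.
226 hashes to 5, h2=11; 5 taken → place at 3.
213 hashes to 5, h2=10; 5,2 taken → place at 12.
Table: [169, ., 369, 226, ., 200, ., 109, ., 737, ., ., 213]

12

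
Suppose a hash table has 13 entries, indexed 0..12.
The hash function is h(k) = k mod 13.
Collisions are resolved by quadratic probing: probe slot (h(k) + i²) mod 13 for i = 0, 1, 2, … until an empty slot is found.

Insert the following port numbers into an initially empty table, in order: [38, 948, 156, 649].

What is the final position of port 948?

0

Insert 38: h=12, slot 12 empty → index 12.
Insert 948: h=12, slot 12 occupied → index 0.
Insert 156: h=0, slot 0 occupied → index 1.
Insert 649: h=12, slots 12,0 occupied → index 3.
Table: [948, 156, _, 649, _, _, _, _, _, _, _, _, 38]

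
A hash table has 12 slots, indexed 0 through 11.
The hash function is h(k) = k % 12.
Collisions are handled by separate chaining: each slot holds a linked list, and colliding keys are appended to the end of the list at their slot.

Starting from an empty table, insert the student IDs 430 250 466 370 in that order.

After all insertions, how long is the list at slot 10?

4

430 → bucket 10
250 → bucket 10 (collision)
466 → bucket 10 (collision)
370 → bucket 10 (collision)
Final buckets:
0: _
1: _
2: _
3: _
4: _
5: _
6: _
7: _
8: _
9: _
10: 430 -> 250 -> 466 -> 370
11: _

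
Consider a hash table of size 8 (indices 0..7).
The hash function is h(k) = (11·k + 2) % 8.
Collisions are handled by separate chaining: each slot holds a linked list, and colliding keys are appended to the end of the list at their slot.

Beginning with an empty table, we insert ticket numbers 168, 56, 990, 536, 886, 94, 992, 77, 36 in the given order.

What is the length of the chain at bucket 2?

4

Insert 168: h=2, bucket 2 empty -> new chain.
Insert 56: h=2, bucket 2 nonempty -> append to chain.
Insert 990: h=4, bucket 4 empty -> new chain.
Insert 536: h=2, bucket 2 nonempty -> append to chain.
Insert 886: h=4, bucket 4 nonempty -> append to chain.
Insert 94: h=4, bucket 4 nonempty -> append to chain.
Insert 992: h=2, bucket 2 nonempty -> append to chain.
Insert 77: h=1, bucket 1 empty -> new chain.
Insert 36: h=6, bucket 6 empty -> new chain.
Final buckets:
0: .
1: 77
2: 168 -> 56 -> 536 -> 992
3: .
4: 990 -> 886 -> 94
5: .
6: 36
7: .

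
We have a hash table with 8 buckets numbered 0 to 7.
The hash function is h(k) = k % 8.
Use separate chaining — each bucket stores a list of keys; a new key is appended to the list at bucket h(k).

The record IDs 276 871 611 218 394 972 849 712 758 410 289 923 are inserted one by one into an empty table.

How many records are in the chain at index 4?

276 -> bucket 4
871 -> bucket 7
611 -> bucket 3
218 -> bucket 2
394 -> bucket 2 (collision)
972 -> bucket 4 (collision)
849 -> bucket 1
712 -> bucket 0
758 -> bucket 6
410 -> bucket 2 (collision)
289 -> bucket 1 (collision)
923 -> bucket 3 (collision)
Final buckets:
0: 712
1: 849 -> 289
2: 218 -> 394 -> 410
3: 611 -> 923
4: 276 -> 972
5: —
6: 758
7: 871

2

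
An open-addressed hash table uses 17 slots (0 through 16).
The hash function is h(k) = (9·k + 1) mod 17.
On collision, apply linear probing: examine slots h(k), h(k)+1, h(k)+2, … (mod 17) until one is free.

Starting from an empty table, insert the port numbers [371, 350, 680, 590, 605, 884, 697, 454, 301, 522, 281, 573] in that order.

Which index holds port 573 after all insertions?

371 hashes to 8; slot 8 is free → place at 8.
350 hashes to 6; slot 6 is free → place at 6.
680 hashes to 1; slot 1 is free → place at 1.
590 hashes to 7; slot 7 is free → place at 7.
605 hashes to 6; 6,7,8 taken → place at 9.
884 hashes to 1; 1 taken → place at 2.
697 hashes to 1; 1,2 taken → place at 3.
454 hashes to 7; 7,8,9 taken → place at 10.
301 hashes to 7; 7,8,9,10 taken → place at 11.
522 hashes to 7; 7,8,9,10,11 taken → place at 12.
281 hashes to 14; slot 14 is free → place at 14.
573 hashes to 7; 7,8,9,10,11,12 taken → place at 13.
Table: [-, 680, 884, 697, -, -, 350, 590, 371, 605, 454, 301, 522, 573, 281, -, -]

13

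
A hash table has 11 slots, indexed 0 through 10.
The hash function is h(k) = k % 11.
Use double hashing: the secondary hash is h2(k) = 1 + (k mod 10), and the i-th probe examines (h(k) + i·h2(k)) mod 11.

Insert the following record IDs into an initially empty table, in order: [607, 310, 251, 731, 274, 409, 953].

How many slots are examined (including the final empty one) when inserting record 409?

2

607 hashes to 2; slot 2 is free -> place at 2.
310 hashes to 2, h2=1; 2 taken -> place at 3.
251 hashes to 9; slot 9 is free -> place at 9.
731 hashes to 5; slot 5 is free -> place at 5.
274 hashes to 10; slot 10 is free -> place at 10.
409 hashes to 2, h2=10; 2 taken -> place at 1.
953 hashes to 7; slot 7 is free -> place at 7.
Table: [_, 409, 607, 310, _, 731, _, 953, _, 251, 274]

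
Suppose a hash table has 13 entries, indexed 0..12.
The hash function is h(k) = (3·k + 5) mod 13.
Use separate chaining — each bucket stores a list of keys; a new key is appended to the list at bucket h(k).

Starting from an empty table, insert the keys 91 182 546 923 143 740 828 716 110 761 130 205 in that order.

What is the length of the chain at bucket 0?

91 → bucket 5
182 → bucket 5 (collision)
546 → bucket 5 (collision)
923 → bucket 5 (collision)
143 → bucket 5 (collision)
740 → bucket 2
828 → bucket 6
716 → bucket 8
110 → bucket 10
761 → bucket 0
130 → bucket 5 (collision)
205 → bucket 9
Final buckets:
0: 761
1: —
2: 740
3: —
4: —
5: 91 -> 182 -> 546 -> 923 -> 143 -> 130
6: 828
7: —
8: 716
9: 205
10: 110
11: —
12: —

1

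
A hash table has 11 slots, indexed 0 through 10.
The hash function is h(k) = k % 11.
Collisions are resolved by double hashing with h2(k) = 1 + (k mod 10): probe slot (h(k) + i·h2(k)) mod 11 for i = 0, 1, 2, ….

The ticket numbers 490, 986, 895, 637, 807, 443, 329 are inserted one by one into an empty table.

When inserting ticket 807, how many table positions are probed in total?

490: h=6 → slot 6
986: h=7 → slot 7
895: h=4 → slot 4
637: h=10 → slot 10
807: h=4, h2=8, probe 4,1 → slot 1
443: h=3 → slot 3
329: h=10, h2=10, probe 10,9 → slot 9
Table: [., 807, ., 443, 895, ., 490, 986, ., 329, 637]

2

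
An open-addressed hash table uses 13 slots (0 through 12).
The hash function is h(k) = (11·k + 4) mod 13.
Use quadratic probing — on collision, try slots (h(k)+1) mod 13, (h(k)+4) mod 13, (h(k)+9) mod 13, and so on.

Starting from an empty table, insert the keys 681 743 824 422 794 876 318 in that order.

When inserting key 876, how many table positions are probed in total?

681 hashes to 7; slot 7 is free -> place at 7.
743 hashes to 0; slot 0 is free -> place at 0.
824 hashes to 7; 7 taken -> place at 8.
422 hashes to 5; slot 5 is free -> place at 5.
794 hashes to 2; slot 2 is free -> place at 2.
876 hashes to 7; 7,8 taken -> place at 11.
318 hashes to 5; 5 taken -> place at 6.
Table: [743, —, 794, —, —, 422, 318, 681, 824, —, —, 876, —]

3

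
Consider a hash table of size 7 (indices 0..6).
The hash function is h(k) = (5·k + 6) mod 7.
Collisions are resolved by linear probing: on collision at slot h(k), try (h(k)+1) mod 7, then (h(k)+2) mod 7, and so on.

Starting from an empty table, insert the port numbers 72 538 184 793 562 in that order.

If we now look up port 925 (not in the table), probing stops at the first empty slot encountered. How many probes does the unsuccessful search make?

72: h=2 -> slot 2
538: h=1 -> slot 1
184: h=2, probe 2,3 -> slot 3
793: h=2, probe 2,3,4 -> slot 4
562: h=2, probe 2,3,4,5 -> slot 5
Table: [., 538, 72, 184, 793, 562, .]
Lookup 925: h=4, probe 4,5,6 → slot 6 empty, not found.

3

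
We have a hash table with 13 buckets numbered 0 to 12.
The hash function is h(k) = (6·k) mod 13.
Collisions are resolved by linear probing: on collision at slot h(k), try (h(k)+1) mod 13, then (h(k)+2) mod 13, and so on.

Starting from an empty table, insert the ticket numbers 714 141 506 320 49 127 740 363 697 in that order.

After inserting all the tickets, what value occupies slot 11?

714 hashes to 7; slot 7 is free => place at 7.
141 hashes to 1; slot 1 is free => place at 1.
506 hashes to 7; 7 taken => place at 8.
320 hashes to 9; slot 9 is free => place at 9.
49 hashes to 8; 8,9 taken => place at 10.
127 hashes to 8; 8,9,10 taken => place at 11.
740 hashes to 7; 7,8,9,10,11 taken => place at 12.
363 hashes to 7; 7,8,9,10,11,12 taken => place at 0.
697 hashes to 9; 9,10,11,12,0,1 taken => place at 2.
Table: [363, 141, 697, -, -, -, -, 714, 506, 320, 49, 127, 740]

127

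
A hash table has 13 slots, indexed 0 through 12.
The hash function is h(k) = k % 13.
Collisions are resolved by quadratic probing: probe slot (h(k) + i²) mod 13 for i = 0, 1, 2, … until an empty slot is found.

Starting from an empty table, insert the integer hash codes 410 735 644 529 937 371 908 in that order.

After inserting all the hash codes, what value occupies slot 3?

371

410: h=7 => slot 7
735: h=7, probe 7,8 => slot 8
644: h=7, probe 7,8,11 => slot 11
529: h=9 => slot 9
937: h=1 => slot 1
371: h=7, probe 7,8,11,3 => slot 3
908: h=11, probe 11,12 => slot 12
Table: [_, 937, _, 371, _, _, _, 410, 735, 529, _, 644, 908]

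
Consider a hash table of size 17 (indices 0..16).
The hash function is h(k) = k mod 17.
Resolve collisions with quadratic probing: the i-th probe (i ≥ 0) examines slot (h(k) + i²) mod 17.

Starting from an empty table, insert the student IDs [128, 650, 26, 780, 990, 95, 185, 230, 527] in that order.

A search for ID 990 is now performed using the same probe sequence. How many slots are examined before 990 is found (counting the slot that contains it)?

Insert 128: h=9, slot 9 empty -> index 9.
Insert 650: h=4, slot 4 empty -> index 4.
Insert 26: h=9, slot 9 occupied -> index 10.
Insert 780: h=15, slot 15 empty -> index 15.
Insert 990: h=4, slot 4 occupied -> index 5.
Insert 95: h=10, slot 10 occupied -> index 11.
Insert 185: h=15, slot 15 occupied -> index 16.
Insert 230: h=9, slots 9,10 occupied -> index 13.
Insert 527: h=0, slot 0 empty -> index 0.
Table: [527, -, -, -, 650, 990, -, -, -, 128, 26, 95, -, 230, -, 780, 185]
Lookup 990: h=4, probe 4,5 → found at 5.

2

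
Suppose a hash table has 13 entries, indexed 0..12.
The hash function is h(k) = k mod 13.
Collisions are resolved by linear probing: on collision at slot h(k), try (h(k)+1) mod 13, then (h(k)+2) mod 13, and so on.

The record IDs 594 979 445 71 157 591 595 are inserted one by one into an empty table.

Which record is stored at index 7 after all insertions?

594 hashes to 9; slot 9 is free => place at 9.
979 hashes to 4; slot 4 is free => place at 4.
445 hashes to 3; slot 3 is free => place at 3.
71 hashes to 6; slot 6 is free => place at 6.
157 hashes to 1; slot 1 is free => place at 1.
591 hashes to 6; 6 taken => place at 7.
595 hashes to 10; slot 10 is free => place at 10.
Table: [∅, 157, ∅, 445, 979, ∅, 71, 591, ∅, 594, 595, ∅, ∅]

591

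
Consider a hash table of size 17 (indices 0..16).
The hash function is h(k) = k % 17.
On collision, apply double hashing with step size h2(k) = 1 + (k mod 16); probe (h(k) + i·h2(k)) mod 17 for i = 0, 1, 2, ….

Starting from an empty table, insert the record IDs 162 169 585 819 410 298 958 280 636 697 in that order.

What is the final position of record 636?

12

162 hashes to 9; slot 9 is free → place at 9.
169 hashes to 16; slot 16 is free → place at 16.
585 hashes to 7; slot 7 is free → place at 7.
819 hashes to 3; slot 3 is free → place at 3.
410 hashes to 2; slot 2 is free → place at 2.
298 hashes to 9, h2=11; 9,3 taken → place at 14.
958 hashes to 6; slot 6 is free → place at 6.
280 hashes to 8; slot 8 is free → place at 8.
636 hashes to 7, h2=13; 7,3,16 taken → place at 12.
697 hashes to 0; slot 0 is free → place at 0.
Table: [697, ∅, 410, 819, ∅, ∅, 958, 585, 280, 162, ∅, ∅, 636, ∅, 298, ∅, 169]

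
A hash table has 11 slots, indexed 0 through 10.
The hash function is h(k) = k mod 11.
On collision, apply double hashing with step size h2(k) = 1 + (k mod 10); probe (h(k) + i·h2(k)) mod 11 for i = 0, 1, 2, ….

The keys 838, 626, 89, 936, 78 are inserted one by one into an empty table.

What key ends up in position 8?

936

838 hashes to 2; slot 2 is free -> place at 2.
626 hashes to 10; slot 10 is free -> place at 10.
89 hashes to 1; slot 1 is free -> place at 1.
936 hashes to 1, h2=7; 1 taken -> place at 8.
78 hashes to 1, h2=9; 1,10,8 taken -> place at 6.
Table: [-, 89, 838, -, -, -, 78, -, 936, -, 626]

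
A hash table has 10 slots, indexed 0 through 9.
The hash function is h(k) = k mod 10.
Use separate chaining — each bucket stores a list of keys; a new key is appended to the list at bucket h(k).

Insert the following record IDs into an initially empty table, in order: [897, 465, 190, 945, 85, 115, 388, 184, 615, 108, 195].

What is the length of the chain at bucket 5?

897 -> bucket 7
465 -> bucket 5
190 -> bucket 0
945 -> bucket 5 (collision)
85 -> bucket 5 (collision)
115 -> bucket 5 (collision)
388 -> bucket 8
184 -> bucket 4
615 -> bucket 5 (collision)
108 -> bucket 8 (collision)
195 -> bucket 5 (collision)
Final buckets:
0: 190
1: ∅
2: ∅
3: ∅
4: 184
5: 465 -> 945 -> 85 -> 115 -> 615 -> 195
6: ∅
7: 897
8: 388 -> 108
9: ∅

6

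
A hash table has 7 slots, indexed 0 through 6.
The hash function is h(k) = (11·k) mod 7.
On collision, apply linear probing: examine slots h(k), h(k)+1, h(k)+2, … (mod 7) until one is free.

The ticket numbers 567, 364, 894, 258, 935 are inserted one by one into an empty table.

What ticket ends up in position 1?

364

Insert 567: h=0, slot 0 empty -> index 0.
Insert 364: h=0, slot 0 occupied -> index 1.
Insert 894: h=6, slot 6 empty -> index 6.
Insert 258: h=3, slot 3 empty -> index 3.
Insert 935: h=2, slot 2 empty -> index 2.
Table: [567, 364, 935, 258, -, -, 894]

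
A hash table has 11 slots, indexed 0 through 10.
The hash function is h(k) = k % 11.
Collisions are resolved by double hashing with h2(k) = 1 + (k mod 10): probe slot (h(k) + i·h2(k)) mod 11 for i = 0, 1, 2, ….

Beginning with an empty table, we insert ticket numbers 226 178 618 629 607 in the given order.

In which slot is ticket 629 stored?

226: h=6 -> slot 6
178: h=2 -> slot 2
618: h=2, h2=9, probe 2,0 -> slot 0
629: h=2, h2=10, probe 2,1 -> slot 1
607: h=2, h2=8, probe 2,10 -> slot 10
Table: [618, 629, 178, —, —, —, 226, —, —, —, 607]

1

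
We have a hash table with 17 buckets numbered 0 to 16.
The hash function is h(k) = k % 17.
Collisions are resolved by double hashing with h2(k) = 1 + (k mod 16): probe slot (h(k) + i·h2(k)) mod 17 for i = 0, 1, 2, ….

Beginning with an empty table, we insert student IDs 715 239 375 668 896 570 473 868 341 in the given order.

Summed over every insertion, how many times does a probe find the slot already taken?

Insert 715: h=1, slot 1 empty -> index 1.
Insert 239: h=1, h2=16, slot 1 occupied -> index 0.
Insert 375: h=1, h2=8, slot 1 occupied -> index 9.
Insert 668: h=5, slot 5 empty -> index 5.
Insert 896: h=12, slot 12 empty -> index 12.
Insert 570: h=9, h2=11, slot 9 occupied -> index 3.
Insert 473: h=14, slot 14 empty -> index 14.
Insert 868: h=1, h2=5, slot 1 occupied -> index 6.
Insert 341: h=1, h2=6, slot 1 occupied -> index 7.
Table: [239, 715, ., 570, ., 668, 868, 341, ., 375, ., ., 896, ., 473, ., .]

5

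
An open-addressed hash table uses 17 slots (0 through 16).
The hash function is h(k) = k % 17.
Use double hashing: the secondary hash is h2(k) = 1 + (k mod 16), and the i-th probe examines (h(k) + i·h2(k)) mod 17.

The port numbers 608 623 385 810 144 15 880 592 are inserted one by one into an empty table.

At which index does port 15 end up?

608: h=13 -> slot 13
623: h=11 -> slot 11
385: h=11, h2=2, probe 11,13,15 -> slot 15
810: h=11, h2=11, probe 11,5 -> slot 5
144: h=8 -> slot 8
15: h=15, h2=16, probe 15,14 -> slot 14
880: h=13, h2=1, probe 13,14,15,16 -> slot 16
592: h=14, h2=1, probe 14,15,16,0 -> slot 0
Table: [592, —, —, —, —, 810, —, —, 144, —, —, 623, —, 608, 15, 385, 880]

14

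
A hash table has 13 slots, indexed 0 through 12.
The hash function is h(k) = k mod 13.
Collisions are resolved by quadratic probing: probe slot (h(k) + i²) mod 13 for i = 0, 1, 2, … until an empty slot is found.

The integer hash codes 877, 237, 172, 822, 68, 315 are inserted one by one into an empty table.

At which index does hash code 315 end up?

877 hashes to 6; slot 6 is free => place at 6.
237 hashes to 3; slot 3 is free => place at 3.
172 hashes to 3; 3 taken => place at 4.
822 hashes to 3; 3,4 taken => place at 7.
68 hashes to 3; 3,4,7 taken => place at 12.
315 hashes to 3; 3,4,7,12,6 taken => place at 2.
Table: [-, -, 315, 237, 172, -, 877, 822, -, -, -, -, 68]

2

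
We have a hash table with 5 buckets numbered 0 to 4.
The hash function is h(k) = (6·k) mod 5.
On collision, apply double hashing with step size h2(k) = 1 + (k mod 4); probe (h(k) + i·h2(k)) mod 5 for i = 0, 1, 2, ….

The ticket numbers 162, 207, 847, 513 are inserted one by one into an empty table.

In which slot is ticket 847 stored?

0

Insert 162: h=2, slot 2 empty → index 2.
Insert 207: h=2, h2=4, slot 2 occupied → index 1.
Insert 847: h=2, h2=4, slots 2,1 occupied → index 0.
Insert 513: h=3, slot 3 empty → index 3.
Table: [847, 207, 162, 513, .]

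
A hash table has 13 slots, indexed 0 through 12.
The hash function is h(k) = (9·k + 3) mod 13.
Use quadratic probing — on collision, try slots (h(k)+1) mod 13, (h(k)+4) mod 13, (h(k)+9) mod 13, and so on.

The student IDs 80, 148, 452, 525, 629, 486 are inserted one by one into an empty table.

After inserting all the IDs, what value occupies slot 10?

80 hashes to 8; slot 8 is free -> place at 8.
148 hashes to 9; slot 9 is free -> place at 9.
452 hashes to 2; slot 2 is free -> place at 2.
525 hashes to 9; 9 taken -> place at 10.
629 hashes to 9; 9,10 taken -> place at 0.
486 hashes to 9; 9,10,0 taken -> place at 5.
Table: [629, —, 452, —, —, 486, —, —, 80, 148, 525, —, —]

525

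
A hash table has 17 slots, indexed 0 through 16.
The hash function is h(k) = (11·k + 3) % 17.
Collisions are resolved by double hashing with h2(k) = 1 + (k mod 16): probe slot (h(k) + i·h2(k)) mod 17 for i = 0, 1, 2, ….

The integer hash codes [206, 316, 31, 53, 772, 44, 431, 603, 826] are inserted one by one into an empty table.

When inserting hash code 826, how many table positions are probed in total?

Insert 206: h=8, slot 8 empty => index 8.
Insert 316: h=11, slot 11 empty => index 11.
Insert 31: h=4, slot 4 empty => index 4.
Insert 53: h=8, h2=6, slot 8 occupied => index 14.
Insert 772: h=12, slot 12 empty => index 12.
Insert 44: h=11, h2=13, slot 11 occupied => index 7.
Insert 431: h=1, slot 1 empty => index 1.
Insert 603: h=6, slot 6 empty => index 6.
Insert 826: h=11, h2=11, slot 11 occupied => index 5.
Table: [., 431, ., ., 31, 826, 603, 44, 206, ., ., 316, 772, ., 53, ., .]

2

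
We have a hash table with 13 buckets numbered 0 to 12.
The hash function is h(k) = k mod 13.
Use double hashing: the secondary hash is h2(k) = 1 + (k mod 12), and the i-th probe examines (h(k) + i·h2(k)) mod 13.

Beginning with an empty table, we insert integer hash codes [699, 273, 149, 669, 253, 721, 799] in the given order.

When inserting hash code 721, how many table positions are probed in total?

4

699: h=10 => slot 10
273: h=0 => slot 0
149: h=6 => slot 6
669: h=6, h2=10, probe 6,3 => slot 3
253: h=6, h2=2, probe 6,8 => slot 8
721: h=6, h2=2, probe 6,8,10,12 => slot 12
799: h=6, h2=8, probe 6,1 => slot 1
Table: [273, 799, _, 669, _, _, 149, _, 253, _, 699, _, 721]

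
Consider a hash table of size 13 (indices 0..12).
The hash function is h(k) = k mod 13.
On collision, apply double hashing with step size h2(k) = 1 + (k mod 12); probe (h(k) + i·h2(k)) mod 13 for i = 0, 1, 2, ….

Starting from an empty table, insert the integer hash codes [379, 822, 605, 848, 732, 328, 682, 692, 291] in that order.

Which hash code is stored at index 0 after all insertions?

692

379: h=2 => slot 2
822: h=3 => slot 3
605: h=7 => slot 7
848: h=3, h2=9, probe 3,12 => slot 12
732: h=4 => slot 4
328: h=3, h2=5, probe 3,8 => slot 8
682: h=6 => slot 6
692: h=3, h2=9, probe 3,12,8,4,0 => slot 0
291: h=5 => slot 5
Table: [692, ., 379, 822, 732, 291, 682, 605, 328, ., ., ., 848]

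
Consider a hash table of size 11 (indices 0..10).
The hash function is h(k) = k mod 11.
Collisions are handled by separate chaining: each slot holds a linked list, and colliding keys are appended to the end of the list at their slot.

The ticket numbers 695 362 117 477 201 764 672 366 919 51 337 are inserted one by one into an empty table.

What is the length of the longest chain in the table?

3

Insert 695: h=2, bucket 2 empty -> new chain.
Insert 362: h=10, bucket 10 empty -> new chain.
Insert 117: h=7, bucket 7 empty -> new chain.
Insert 477: h=4, bucket 4 empty -> new chain.
Insert 201: h=3, bucket 3 empty -> new chain.
Insert 764: h=5, bucket 5 empty -> new chain.
Insert 672: h=1, bucket 1 empty -> new chain.
Insert 366: h=3, bucket 3 nonempty -> append to chain.
Insert 919: h=6, bucket 6 empty -> new chain.
Insert 51: h=7, bucket 7 nonempty -> append to chain.
Insert 337: h=7, bucket 7 nonempty -> append to chain.
Final buckets:
0: ∅
1: 672
2: 695
3: 201 -> 366
4: 477
5: 764
6: 919
7: 117 -> 51 -> 337
8: ∅
9: ∅
10: 362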